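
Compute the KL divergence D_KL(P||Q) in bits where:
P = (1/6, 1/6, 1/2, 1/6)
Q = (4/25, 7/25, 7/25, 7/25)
0.1786 bits

KL divergence: D_KL(P||Q) = Σ p(x) log(p(x)/q(x))

Computing term by term:
  x=0: 1/6 × log_2[(1/6)/(4/25)] = 1/6 × 0.0589 = 0.0098
  x=1: 1/6 × log_2[(1/6)/(7/25)] = 1/6 × -0.7485 = -0.1247
  x=2: 1/2 × log_2[(1/2)/(7/25)] = 1/2 × 0.8365 = 0.4183
  x=3: 1/6 × log_2[(1/6)/(7/25)] = 1/6 × -0.7485 = -0.1247

D_KL(P||Q) = 0.1786 bits

Note: KL divergence is always non-negative and equals 0 iff P = Q.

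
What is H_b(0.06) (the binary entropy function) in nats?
0.2270 nats

The binary entropy function is:
H(p) = -p log(p) - (1-p) log(1-p)

H(0.06) = -0.06 × log_e(0.06) - 0.94 × log_e(0.94)
H(0.06) = 0.2270 nats

Note: Binary entropy is maximized at p=0.5 (H=1 bit) and minimized at p=0 or p=1 (H=0).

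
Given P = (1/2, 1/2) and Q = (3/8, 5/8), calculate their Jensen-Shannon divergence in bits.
0.0115 bits

Jensen-Shannon divergence is:
JSD(P||Q) = 0.5 × D_KL(P||M) + 0.5 × D_KL(Q||M)
where M = 0.5 × (P + Q) is the mixture distribution.

M = 0.5 × (1/2, 1/2) + 0.5 × (3/8, 5/8) = (7/16, 9/16)

D_KL(P||M) = 0.0114 bits
D_KL(Q||M) = 0.0116 bits

JSD(P||Q) = 0.5 × 0.0114 + 0.5 × 0.0116 = 0.0115 bits

Unlike KL divergence, JSD is symmetric and bounded: 0 ≤ JSD ≤ log(2).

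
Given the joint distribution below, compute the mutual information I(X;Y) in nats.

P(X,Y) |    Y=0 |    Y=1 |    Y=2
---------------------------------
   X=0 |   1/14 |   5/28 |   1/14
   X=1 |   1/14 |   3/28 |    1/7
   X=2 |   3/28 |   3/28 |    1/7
0.0316 nats

Mutual information: I(X;Y) = H(X) + H(Y) - H(X,Y)

Marginals:
P(X) = (9/28, 9/28, 5/14), H(X) = 1.0974 nats
P(Y) = (1/4, 11/28, 5/14), H(Y) = 1.0813 nats

Joint entropy: H(X,Y) = 2.1471 nats

I(X;Y) = 1.0974 + 1.0813 - 2.1471 = 0.0316 nats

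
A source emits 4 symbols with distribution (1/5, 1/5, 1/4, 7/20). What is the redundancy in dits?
0.0124 dits

Redundancy measures how far a source is from maximum entropy:
R = H_max - H(X)

Maximum entropy for 4 symbols: H_max = log_10(4) = 0.6021 dits
Actual entropy: H(X) = 0.5897 dits
Redundancy: R = 0.6021 - 0.5897 = 0.0124 dits

This redundancy represents potential for compression: the source could be compressed by 0.0124 dits per symbol.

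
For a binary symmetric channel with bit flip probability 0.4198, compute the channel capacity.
0.0186 bits

For a binary symmetric channel (BSC) with error probability p:
Capacity C = 1 - H(p) bits per symbol

where H(p) = -p log₂(p) - (1-p) log₂(1-p) is the binary entropy function.

H(0.4198) = 0.9814 bits
C = 1 - 0.9814 = 0.0186 bits per symbol

This means we can reliably transmit up to 0.0186 bits of information per channel use.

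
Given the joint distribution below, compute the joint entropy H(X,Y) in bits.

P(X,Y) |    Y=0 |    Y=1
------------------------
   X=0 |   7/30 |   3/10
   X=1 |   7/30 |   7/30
1.9908 bits

Joint entropy is H(X,Y) = -Σ_{x,y} p(x,y) log p(x,y).

Summing over all non-zero entries:
H(X,Y) = -[7/30·log_2(7/30) + 3/10·log_2(3/10) + 7/30·log_2(7/30) + 7/30·log_2(7/30)]
H(X,Y) = 1.9908 bits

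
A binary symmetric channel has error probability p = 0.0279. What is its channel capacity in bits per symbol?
0.8163 bits

For a binary symmetric channel (BSC) with error probability p:
Capacity C = 1 - H(p) bits per symbol

where H(p) = -p log₂(p) - (1-p) log₂(1-p) is the binary entropy function.

H(0.0279) = 0.1837 bits
C = 1 - 0.1837 = 0.8163 bits per symbol

This means we can reliably transmit up to 0.8163 bits of information per channel use.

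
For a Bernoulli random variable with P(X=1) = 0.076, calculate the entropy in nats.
0.2689 nats

The binary entropy function is:
H(p) = -p log(p) - (1-p) log(1-p)

H(0.076) = -0.076 × log_e(0.076) - 0.924 × log_e(0.924)
H(0.076) = 0.2689 nats

Note: Binary entropy is maximized at p=0.5 (H=1 bit) and minimized at p=0 or p=1 (H=0).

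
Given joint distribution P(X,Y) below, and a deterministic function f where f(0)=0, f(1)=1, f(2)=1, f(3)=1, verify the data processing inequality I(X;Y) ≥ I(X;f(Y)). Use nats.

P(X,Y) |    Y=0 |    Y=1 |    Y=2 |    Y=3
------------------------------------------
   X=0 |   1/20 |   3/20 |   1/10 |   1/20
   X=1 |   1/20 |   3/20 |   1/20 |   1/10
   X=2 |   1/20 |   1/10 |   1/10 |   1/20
I(X;Y) = 0.0267, I(X;f(Y)) = 0.0005, inequality holds: 0.0267 ≥ 0.0005

Data Processing Inequality: For any Markov chain X → Y → Z, we have I(X;Y) ≥ I(X;Z).

Here Z = f(Y) is a deterministic function of Y, forming X → Y → Z.

Original I(X;Y) = 0.0267 nats

After applying f:
P(X,Z) where Z=f(Y):
- P(X,Z=0) = P(X,Y=0)
- P(X,Z=1) = P(X,Y=1) + P(X,Y=2) + P(X,Y=3)

I(X;Z) = I(X;f(Y)) = 0.0005 nats

Verification: 0.0267 ≥ 0.0005 ✓

Information cannot be created by processing; the function f can only lose information about X.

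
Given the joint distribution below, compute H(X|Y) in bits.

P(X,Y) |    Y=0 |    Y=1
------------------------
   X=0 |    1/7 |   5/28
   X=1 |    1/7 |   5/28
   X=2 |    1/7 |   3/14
1.5818 bits

Using the chain rule: H(X|Y) = H(X,Y) - H(Y)

First, compute H(X,Y) = 2.5670 bits

Marginal P(Y) = (3/7, 4/7)
H(Y) = 0.9852 bits

H(X|Y) = H(X,Y) - H(Y) = 2.5670 - 0.9852 = 1.5818 bits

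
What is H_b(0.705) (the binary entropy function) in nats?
0.6066 nats

The binary entropy function is:
H(p) = -p log(p) - (1-p) log(1-p)

H(0.705) = -0.705 × log_e(0.705) - 0.295 × log_e(0.295)
H(0.705) = 0.6066 nats

Note: Binary entropy is maximized at p=0.5 (H=1 bit) and minimized at p=0 or p=1 (H=0).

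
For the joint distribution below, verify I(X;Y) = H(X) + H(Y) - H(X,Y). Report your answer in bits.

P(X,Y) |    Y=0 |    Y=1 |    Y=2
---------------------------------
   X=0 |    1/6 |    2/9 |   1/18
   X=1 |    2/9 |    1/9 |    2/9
I(X;Y) = 0.1013 bits

Mutual information has multiple equivalent forms:
- I(X;Y) = H(X) - H(X|Y)
- I(X;Y) = H(Y) - H(Y|X)
- I(X;Y) = H(X) + H(Y) - H(X,Y)

Computing all quantities:
H(X) = 0.9911, H(Y) = 1.5715, H(X,Y) = 2.4613
H(X|Y) = 0.8898, H(Y|X) = 1.4702

Verification:
H(X) - H(X|Y) = 0.9911 - 0.8898 = 0.1013
H(Y) - H(Y|X) = 1.5715 - 1.4702 = 0.1013
H(X) + H(Y) - H(X,Y) = 0.9911 + 1.5715 - 2.4613 = 0.1013

All forms give I(X;Y) = 0.1013 bits. ✓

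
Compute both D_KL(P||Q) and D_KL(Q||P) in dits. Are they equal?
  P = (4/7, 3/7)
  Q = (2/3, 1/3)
D_KL(P||Q) = 0.0085, D_KL(Q||P) = 0.0082

KL divergence is not symmetric: D_KL(P||Q) ≠ D_KL(Q||P) in general.

D_KL(P||Q) = 0.0085 dits
D_KL(Q||P) = 0.0082 dits

No, they are not equal!

This asymmetry is why KL divergence is not a true distance metric.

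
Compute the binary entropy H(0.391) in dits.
0.2906 dits

The binary entropy function is:
H(p) = -p log(p) - (1-p) log(1-p)

H(0.391) = -0.391 × log_10(0.391) - 0.609 × log_10(0.609)
H(0.391) = 0.2906 dits

Note: Binary entropy is maximized at p=0.5 (H=1 bit) and minimized at p=0 or p=1 (H=0).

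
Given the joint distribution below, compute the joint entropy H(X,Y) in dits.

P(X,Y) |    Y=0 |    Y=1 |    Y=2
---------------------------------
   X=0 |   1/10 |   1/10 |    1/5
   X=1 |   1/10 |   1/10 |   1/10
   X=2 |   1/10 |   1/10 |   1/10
0.9398 dits

Joint entropy is H(X,Y) = -Σ_{x,y} p(x,y) log p(x,y).

Summing over all non-zero entries:
H(X,Y) = -[1/10·log_10(1/10) + 1/10·log_10(1/10) + 1/5·log_10(1/5) + 1/10·log_10(1/10) + 1/10·log_10(1/10) + 1/10·log_10(1/10) + 1/10·log_10(1/10) + 1/10·log_10(1/10) + 1/10·log_10(1/10)]
H(X,Y) = 0.9398 dits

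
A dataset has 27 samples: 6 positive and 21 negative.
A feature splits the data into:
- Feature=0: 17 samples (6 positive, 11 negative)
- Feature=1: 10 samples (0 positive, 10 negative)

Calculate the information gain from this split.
0.1745 bits

Information Gain = H(Y) - H(Y|Feature)

Before split:
P(positive) = 6/27 = 0.2222
H(Y) = 0.7642 bits

After split:
Feature=0: H = 0.9367 bits (weight = 17/27)
Feature=1: H = 0.0000 bits (weight = 10/27)
H(Y|Feature) = (17/27)×0.9367 + (10/27)×0.0000 = 0.5898 bits

Information Gain = 0.7642 - 0.5898 = 0.1745 bits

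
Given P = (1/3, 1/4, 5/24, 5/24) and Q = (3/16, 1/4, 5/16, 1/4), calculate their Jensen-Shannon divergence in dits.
0.0072 dits

Jensen-Shannon divergence is:
JSD(P||Q) = 0.5 × D_KL(P||M) + 0.5 × D_KL(Q||M)
where M = 0.5 × (P + Q) is the mixture distribution.

M = 0.5 × (1/3, 1/4, 5/24, 5/24) + 0.5 × (3/16, 1/4, 5/16, 1/4) = (0.260417, 1/4, 0.260417, 0.229167)

D_KL(P||M) = 0.0069 dits
D_KL(Q||M) = 0.0074 dits

JSD(P||Q) = 0.5 × 0.0069 + 0.5 × 0.0074 = 0.0072 dits

Unlike KL divergence, JSD is symmetric and bounded: 0 ≤ JSD ≤ log(2).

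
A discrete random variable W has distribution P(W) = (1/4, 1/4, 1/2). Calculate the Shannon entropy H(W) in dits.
0.4515 dits

Shannon entropy is H(X) = -Σ p(x) log p(x).

For P = (1/4, 1/4, 1/2):
H = -1/4 × log_10(1/4) -1/4 × log_10(1/4) -1/2 × log_10(1/2)
H = 0.4515 dits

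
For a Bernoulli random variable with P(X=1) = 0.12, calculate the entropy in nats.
0.3669 nats

The binary entropy function is:
H(p) = -p log(p) - (1-p) log(1-p)

H(0.12) = -0.12 × log_e(0.12) - 0.88 × log_e(0.88)
H(0.12) = 0.3669 nats

Note: Binary entropy is maximized at p=0.5 (H=1 bit) and minimized at p=0 or p=1 (H=0).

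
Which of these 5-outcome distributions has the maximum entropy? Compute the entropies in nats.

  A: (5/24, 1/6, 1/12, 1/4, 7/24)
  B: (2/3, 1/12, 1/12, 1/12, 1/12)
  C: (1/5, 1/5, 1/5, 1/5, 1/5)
C

For a discrete distribution over n outcomes, entropy is maximized by the uniform distribution.

Computing entropies:
H(A) = 1.5384 nats
H(B) = 1.0986 nats
H(C) = 1.6094 nats

The uniform distribution (where all probabilities equal 1/5) achieves the maximum entropy of log_e(5) = 1.6094 nats.

Distribution C has the highest entropy.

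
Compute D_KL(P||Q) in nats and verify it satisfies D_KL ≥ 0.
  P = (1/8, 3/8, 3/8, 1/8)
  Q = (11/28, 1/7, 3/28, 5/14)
0.5573 nats

KL divergence satisfies the Gibbs inequality: D_KL(P||Q) ≥ 0 for all distributions P, Q.

D_KL(P||Q) = Σ p(x) log(p(x)/q(x))
Term by term:
  x=0: 1/8 × log_e[(1/8)/(11/28)] = -0.1431
  x=1: 3/8 × log_e[(3/8)/(1/7)] = 0.3619
  x=2: 3/8 × log_e[(3/8)/(3/28)] = 0.4698
  x=3: 1/8 × log_e[(1/8)/(5/14)] = -0.1312
D_KL(P||Q) = 0.5573 nats

D_KL(P||Q) = 0.5573 ≥ 0 ✓

This non-negativity is a fundamental property: relative entropy cannot be negative because it measures how different Q is from P.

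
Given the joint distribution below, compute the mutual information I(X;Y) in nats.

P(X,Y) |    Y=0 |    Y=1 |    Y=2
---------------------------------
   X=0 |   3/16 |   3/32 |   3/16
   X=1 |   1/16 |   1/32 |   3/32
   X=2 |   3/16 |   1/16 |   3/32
0.0172 nats

Mutual information: I(X;Y) = H(X) + H(Y) - H(X,Y)

Marginals:
P(X) = (15/32, 3/16, 11/32), H(X) = 1.0361 nats
P(Y) = (7/16, 3/16, 3/8), H(Y) = 1.0434 nats

Joint entropy: H(X,Y) = 2.0622 nats

I(X;Y) = 1.0361 + 1.0434 - 2.0622 = 0.0172 nats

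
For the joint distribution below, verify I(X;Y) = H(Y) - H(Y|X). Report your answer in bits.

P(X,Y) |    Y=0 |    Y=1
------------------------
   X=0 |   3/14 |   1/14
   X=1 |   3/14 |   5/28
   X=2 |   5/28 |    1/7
I(X;Y) = 0.0258 bits

Mutual information has multiple equivalent forms:
- I(X;Y) = H(X) - H(X|Y)
- I(X;Y) = H(Y) - H(Y|X)
- I(X;Y) = H(X) + H(Y) - H(X,Y)

Computing all quantities:
H(X) = 1.5722, H(Y) = 0.9666, H(X,Y) = 2.5131
H(X|Y) = 1.5465, H(Y|X) = 0.9409

Verification:
H(X) - H(X|Y) = 1.5722 - 1.5465 = 0.0258
H(Y) - H(Y|X) = 0.9666 - 0.9409 = 0.0258
H(X) + H(Y) - H(X,Y) = 1.5722 + 0.9666 - 2.5131 = 0.0258

All forms give I(X;Y) = 0.0258 bits. ✓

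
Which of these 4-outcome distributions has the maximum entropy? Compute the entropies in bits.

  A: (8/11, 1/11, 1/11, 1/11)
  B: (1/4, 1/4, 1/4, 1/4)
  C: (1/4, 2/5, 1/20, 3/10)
B

For a discrete distribution over n outcomes, entropy is maximized by the uniform distribution.

Computing entropies:
H(A) = 1.2776 bits
H(B) = 2.0000 bits
H(C) = 1.7660 bits

The uniform distribution (where all probabilities equal 1/4) achieves the maximum entropy of log_2(4) = 2.0000 bits.

Distribution B has the highest entropy.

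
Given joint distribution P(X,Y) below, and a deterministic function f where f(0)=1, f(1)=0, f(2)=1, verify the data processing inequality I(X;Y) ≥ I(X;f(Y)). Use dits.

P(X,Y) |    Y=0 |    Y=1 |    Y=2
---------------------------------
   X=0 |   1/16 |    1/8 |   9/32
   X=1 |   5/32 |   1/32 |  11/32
I(X;Y) = 0.0226, I(X;f(Y)) = 0.0186, inequality holds: 0.0226 ≥ 0.0186

Data Processing Inequality: For any Markov chain X → Y → Z, we have I(X;Y) ≥ I(X;Z).

Here Z = f(Y) is a deterministic function of Y, forming X → Y → Z.

Original I(X;Y) = 0.0226 dits

After applying f:
P(X,Z) where Z=f(Y):
- P(X,Z=0) = P(X,Y=1)
- P(X,Z=1) = P(X,Y=0) + P(X,Y=2)

I(X;Z) = I(X;f(Y)) = 0.0186 dits

Verification: 0.0226 ≥ 0.0186 ✓

Information cannot be created by processing; the function f can only lose information about X.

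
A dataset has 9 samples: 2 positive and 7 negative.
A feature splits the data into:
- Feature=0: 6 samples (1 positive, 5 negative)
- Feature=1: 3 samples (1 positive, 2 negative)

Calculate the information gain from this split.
0.0248 bits

Information Gain = H(Y) - H(Y|Feature)

Before split:
P(positive) = 2/9 = 0.2222
H(Y) = 0.7642 bits

After split:
Feature=0: H = 0.6500 bits (weight = 6/9)
Feature=1: H = 0.9183 bits (weight = 3/9)
H(Y|Feature) = (6/9)×0.6500 + (3/9)×0.9183 = 0.7394 bits

Information Gain = 0.7642 - 0.7394 = 0.0248 bits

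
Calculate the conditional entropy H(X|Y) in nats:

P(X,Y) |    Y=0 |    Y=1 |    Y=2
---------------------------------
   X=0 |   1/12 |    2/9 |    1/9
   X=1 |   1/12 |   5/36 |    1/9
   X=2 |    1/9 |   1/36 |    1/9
1.0093 nats

Using the chain rule: H(X|Y) = H(X,Y) - H(Y)

First, compute H(X,Y) = 2.0987 nats

Marginal P(Y) = (5/18, 7/18, 1/3)
H(Y) = 1.0893 nats

H(X|Y) = H(X,Y) - H(Y) = 2.0987 - 1.0893 = 1.0093 nats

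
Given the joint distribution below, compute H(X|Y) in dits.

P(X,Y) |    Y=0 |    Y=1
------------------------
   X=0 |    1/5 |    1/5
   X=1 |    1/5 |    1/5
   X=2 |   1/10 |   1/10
0.4581 dits

Using the chain rule: H(X|Y) = H(X,Y) - H(Y)

First, compute H(X,Y) = 0.7592 dits

Marginal P(Y) = (1/2, 1/2)
H(Y) = 0.3010 dits

H(X|Y) = H(X,Y) - H(Y) = 0.7592 - 0.3010 = 0.4581 dits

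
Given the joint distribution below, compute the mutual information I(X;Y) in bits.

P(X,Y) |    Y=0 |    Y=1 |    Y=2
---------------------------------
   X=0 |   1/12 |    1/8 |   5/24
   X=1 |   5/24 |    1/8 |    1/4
0.0225 bits

Mutual information: I(X;Y) = H(X) + H(Y) - H(X,Y)

Marginals:
P(X) = (5/12, 7/12), H(X) = 0.9799 bits
P(Y) = (7/24, 1/4, 11/24), H(Y) = 1.5343 bits

Joint entropy: H(X,Y) = 2.4917 bits

I(X;Y) = 0.9799 + 1.5343 - 2.4917 = 0.0225 bits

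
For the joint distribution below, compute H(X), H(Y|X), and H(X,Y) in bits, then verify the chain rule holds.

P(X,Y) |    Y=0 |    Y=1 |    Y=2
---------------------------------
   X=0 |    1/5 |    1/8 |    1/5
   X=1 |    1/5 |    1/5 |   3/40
H(X,Y) = 2.5128, H(X) = 0.9982, H(Y|X) = 1.5146 (all in bits)

Chain rule: H(X,Y) = H(X) + H(Y|X)

Left side — joint entropy directly:
H(X,Y) = -Σ p(x,y) log p(x,y) = 2.5128 bits

Right side — compute H(Y|X) from the conditional distributions:
P(X) = (21/40, 19/40), so H(X) = 0.9982 bits
H(Y|X) = Σ_x P(X=x) · H(Y|X=x):
  P(Y|X=0) = (8/21, 5/21, 8/21), H(Y|X=0) = 1.5538, weight P(X=0) = 21/40
  P(Y|X=1) = (8/19, 8/19, 3/19), H(Y|X=1) = 1.4714, weight P(X=1) = 19/40
H(Y|X) = 1.5146 bits

H(X) + H(Y|X) = 0.9982 + 1.5146 = 2.5128 bits

Both sides equal 2.5128 bits. ✓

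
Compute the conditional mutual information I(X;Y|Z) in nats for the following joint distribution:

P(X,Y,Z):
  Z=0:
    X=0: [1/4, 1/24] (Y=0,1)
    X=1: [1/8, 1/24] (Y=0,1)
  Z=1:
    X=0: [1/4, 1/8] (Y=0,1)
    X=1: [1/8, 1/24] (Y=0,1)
0.0059 nats

Conditional mutual information: I(X;Y|Z) = H(X|Z) + H(Y|Z) - H(X,Y|Z)

H(Z) = 0.6897
H(X,Z) = 1.3244 → H(X|Z) = 0.6348
H(Y,Z) = 1.2413 → H(Y|Z) = 0.5517
H(X,Y,Z) = 1.8702 → H(X,Y|Z) = 1.1805

I(X;Y|Z) = 0.6348 + 0.5517 - 1.1805 = 0.0059 nats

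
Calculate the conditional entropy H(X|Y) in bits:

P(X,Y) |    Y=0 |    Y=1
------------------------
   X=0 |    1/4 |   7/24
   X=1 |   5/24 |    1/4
0.9949 bits

Using the chain rule: H(X|Y) = H(X,Y) - H(Y)

First, compute H(X,Y) = 1.9899 bits

Marginal P(Y) = (11/24, 13/24)
H(Y) = 0.9950 bits

H(X|Y) = H(X,Y) - H(Y) = 1.9899 - 0.9950 = 0.9949 bits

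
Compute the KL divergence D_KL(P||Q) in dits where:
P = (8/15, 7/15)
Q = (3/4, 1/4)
0.0475 dits

KL divergence: D_KL(P||Q) = Σ p(x) log(p(x)/q(x))

Computing term by term:
  x=0: 8/15 × log_10[(8/15)/(3/4)] = 8/15 × -0.1481 = -0.0790
  x=1: 7/15 × log_10[(7/15)/(1/4)] = 7/15 × 0.2711 = 0.1265

D_KL(P||Q) = 0.0475 dits

Note: KL divergence is always non-negative and equals 0 iff P = Q.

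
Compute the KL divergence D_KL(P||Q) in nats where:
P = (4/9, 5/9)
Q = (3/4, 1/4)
0.2111 nats

KL divergence: D_KL(P||Q) = Σ p(x) log(p(x)/q(x))

Computing term by term:
  x=0: 4/9 × log_e[(4/9)/(3/4)] = 4/9 × -0.5232 = -0.2326
  x=1: 5/9 × log_e[(5/9)/(1/4)] = 5/9 × 0.7985 = 0.4436

D_KL(P||Q) = 0.2111 nats

Note: KL divergence is always non-negative and equals 0 iff P = Q.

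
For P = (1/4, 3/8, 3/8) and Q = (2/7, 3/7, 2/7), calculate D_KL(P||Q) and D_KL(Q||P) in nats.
D_KL(P||Q) = 0.0185, D_KL(Q||P) = 0.0177

KL divergence is not symmetric: D_KL(P||Q) ≠ D_KL(Q||P) in general.

D_KL(P||Q) = 0.0185 nats
D_KL(Q||P) = 0.0177 nats

No, they are not equal!

This asymmetry is why KL divergence is not a true distance metric.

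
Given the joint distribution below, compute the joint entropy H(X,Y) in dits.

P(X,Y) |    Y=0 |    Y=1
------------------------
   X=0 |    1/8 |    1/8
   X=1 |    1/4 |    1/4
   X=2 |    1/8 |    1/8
0.7526 dits

Joint entropy is H(X,Y) = -Σ_{x,y} p(x,y) log p(x,y).

Summing over all non-zero entries:
H(X,Y) = -[1/8·log_10(1/8) + 1/8·log_10(1/8) + 1/4·log_10(1/4) + 1/4·log_10(1/4) + 1/8·log_10(1/8) + 1/8·log_10(1/8)]
H(X,Y) = 0.7526 dits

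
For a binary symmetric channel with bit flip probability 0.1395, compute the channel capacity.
0.4171 bits

For a binary symmetric channel (BSC) with error probability p:
Capacity C = 1 - H(p) bits per symbol

where H(p) = -p log₂(p) - (1-p) log₂(1-p) is the binary entropy function.

H(0.1395) = 0.5829 bits
C = 1 - 0.5829 = 0.4171 bits per symbol

This means we can reliably transmit up to 0.4171 bits of information per channel use.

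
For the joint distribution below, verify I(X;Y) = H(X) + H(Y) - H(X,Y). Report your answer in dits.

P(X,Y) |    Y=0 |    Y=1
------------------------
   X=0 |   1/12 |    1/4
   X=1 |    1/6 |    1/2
I(X;Y) = 0.0000 dits

Mutual information has multiple equivalent forms:
- I(X;Y) = H(X) - H(X|Y)
- I(X;Y) = H(Y) - H(Y|X)
- I(X;Y) = H(X) + H(Y) - H(X,Y)

Computing all quantities:
H(X) = 0.2764, H(Y) = 0.2442, H(X,Y) = 0.5207
H(X|Y) = 0.2764, H(Y|X) = 0.2442

Verification:
H(X) - H(X|Y) = 0.2764 - 0.2764 = 0.0000
H(Y) - H(Y|X) = 0.2442 - 0.2442 = 0.0000
H(X) + H(Y) - H(X,Y) = 0.2764 + 0.2442 - 0.5207 = 0.0000

All forms give I(X;Y) = 0.0000 dits. ✓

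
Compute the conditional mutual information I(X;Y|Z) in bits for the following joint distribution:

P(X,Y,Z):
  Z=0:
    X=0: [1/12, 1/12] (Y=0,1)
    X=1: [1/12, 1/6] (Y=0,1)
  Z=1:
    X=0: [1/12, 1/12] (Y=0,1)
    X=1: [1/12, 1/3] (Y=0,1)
0.0443 bits

Conditional mutual information: I(X;Y|Z) = H(X|Z) + H(Y|Z) - H(X,Y|Z)

H(Z) = 0.9799
H(X,Z) = 1.8879 → H(X|Z) = 0.9080
H(Y,Z) = 1.8879 → H(Y|Z) = 0.9080
H(X,Y,Z) = 2.7516 → H(X,Y|Z) = 1.7718

I(X;Y|Z) = 0.9080 + 0.9080 - 1.7718 = 0.0443 bits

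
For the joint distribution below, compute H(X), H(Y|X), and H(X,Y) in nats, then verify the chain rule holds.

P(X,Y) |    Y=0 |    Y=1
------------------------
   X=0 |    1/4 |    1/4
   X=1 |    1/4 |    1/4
H(X,Y) = 1.3863, H(X) = 0.6931, H(Y|X) = 0.6931 (all in nats)

Chain rule: H(X,Y) = H(X) + H(Y|X)

Left side — joint entropy directly:
H(X,Y) = -Σ p(x,y) log p(x,y) = 1.3863 nats

Right side — compute H(Y|X) from the conditional distributions:
P(X) = (1/2, 1/2), so H(X) = 0.6931 nats
H(Y|X) = Σ_x P(X=x) · H(Y|X=x):
  P(Y|X=0) = (1/2, 1/2), H(Y|X=0) = 0.6931, weight P(X=0) = 1/2
  P(Y|X=1) = (1/2, 1/2), H(Y|X=1) = 0.6931, weight P(X=1) = 1/2
H(Y|X) = 0.6931 nats

H(X) + H(Y|X) = 0.6931 + 0.6931 = 1.3863 nats

Both sides equal 1.3863 nats. ✓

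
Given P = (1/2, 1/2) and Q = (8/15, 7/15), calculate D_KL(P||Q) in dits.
0.0010 dits

KL divergence: D_KL(P||Q) = Σ p(x) log(p(x)/q(x))

Computing term by term:
  x=0: 1/2 × log_10[(1/2)/(8/15)] = 1/2 × -0.0280 = -0.0140
  x=1: 1/2 × log_10[(1/2)/(7/15)] = 1/2 × 0.0300 = 0.0150

D_KL(P||Q) = 0.0010 dits

Note: KL divergence is always non-negative and equals 0 iff P = Q.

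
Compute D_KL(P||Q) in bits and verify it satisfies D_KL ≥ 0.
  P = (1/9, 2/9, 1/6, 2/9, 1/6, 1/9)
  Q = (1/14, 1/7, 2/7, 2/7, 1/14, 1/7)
0.1658 bits

KL divergence satisfies the Gibbs inequality: D_KL(P||Q) ≥ 0 for all distributions P, Q.

D_KL(P||Q) = Σ p(x) log(p(x)/q(x))
Term by term:
  x=0: 1/9 × log_2[(1/9)/(1/14)] = 0.0708
  x=1: 2/9 × log_2[(2/9)/(1/7)] = 0.1417
  x=2: 1/6 × log_2[(1/6)/(2/7)] = -0.1296
  x=3: 2/9 × log_2[(2/9)/(2/7)] = -0.0806
  x=4: 1/6 × log_2[(1/6)/(1/14)] = 0.2037
  x=5: 1/9 × log_2[(1/9)/(1/7)] = -0.0403
D_KL(P||Q) = 0.1658 bits

D_KL(P||Q) = 0.1658 ≥ 0 ✓

This non-negativity is a fundamental property: relative entropy cannot be negative because it measures how different Q is from P.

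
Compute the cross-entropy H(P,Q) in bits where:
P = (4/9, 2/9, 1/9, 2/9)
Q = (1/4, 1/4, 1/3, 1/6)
2.0839 bits

Cross-entropy: H(P,Q) = -Σ p(x) log q(x)

Alternatively: H(P,Q) = H(P) + D_KL(P||Q)
H(P) = 1.8366 bits
D_KL(P||Q) = 0.2473 bits

H(P,Q) = 1.8366 + 0.2473 = 2.0839 bits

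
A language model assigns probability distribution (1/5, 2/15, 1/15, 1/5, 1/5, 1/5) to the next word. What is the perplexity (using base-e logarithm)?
5.6788

Perplexity is e^H (or exp(H) for natural log).

First, H = -Σ p log p = 1.7367 nats
Perplexity = e^1.7367 = 5.6788

Interpretation: The model's uncertainty is equivalent to choosing uniformly among 5.7 options.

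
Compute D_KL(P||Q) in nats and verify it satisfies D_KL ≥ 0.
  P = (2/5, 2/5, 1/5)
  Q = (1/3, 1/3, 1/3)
0.0437 nats

KL divergence satisfies the Gibbs inequality: D_KL(P||Q) ≥ 0 for all distributions P, Q.

D_KL(P||Q) = Σ p(x) log(p(x)/q(x))
Term by term:
  x=0: 2/5 × log_e[(2/5)/(1/3)] = 0.0729
  x=1: 2/5 × log_e[(2/5)/(1/3)] = 0.0729
  x=2: 1/5 × log_e[(1/5)/(1/3)] = -0.1022
D_KL(P||Q) = 0.0437 nats

D_KL(P||Q) = 0.0437 ≥ 0 ✓

This non-negativity is a fundamental property: relative entropy cannot be negative because it measures how different Q is from P.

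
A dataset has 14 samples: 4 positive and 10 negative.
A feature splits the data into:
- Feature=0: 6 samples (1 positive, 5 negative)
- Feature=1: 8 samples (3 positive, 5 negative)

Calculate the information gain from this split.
0.0391 bits

Information Gain = H(Y) - H(Y|Feature)

Before split:
P(positive) = 4/14 = 0.2857
H(Y) = 0.8631 bits

After split:
Feature=0: H = 0.6500 bits (weight = 6/14)
Feature=1: H = 0.9544 bits (weight = 8/14)
H(Y|Feature) = (6/14)×0.6500 + (8/14)×0.9544 = 0.8240 bits

Information Gain = 0.8631 - 0.8240 = 0.0391 bits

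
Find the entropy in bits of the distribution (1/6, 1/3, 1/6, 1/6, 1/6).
2.2516 bits

Shannon entropy is H(X) = -Σ p(x) log p(x).

For P = (1/6, 1/3, 1/6, 1/6, 1/6):
H = -1/6 × log_2(1/6) -1/3 × log_2(1/3) -1/6 × log_2(1/6) -1/6 × log_2(1/6) -1/6 × log_2(1/6)
H = 2.2516 bits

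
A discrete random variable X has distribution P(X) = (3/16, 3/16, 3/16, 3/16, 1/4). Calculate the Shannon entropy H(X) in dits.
0.6958 dits

Shannon entropy is H(X) = -Σ p(x) log p(x).

For P = (3/16, 3/16, 3/16, 3/16, 1/4):
H = -3/16 × log_10(3/16) -3/16 × log_10(3/16) -3/16 × log_10(3/16) -3/16 × log_10(3/16) -1/4 × log_10(1/4)
H = 0.6958 dits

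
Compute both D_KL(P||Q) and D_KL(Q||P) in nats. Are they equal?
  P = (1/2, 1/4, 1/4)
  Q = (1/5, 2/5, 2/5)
D_KL(P||Q) = 0.2231, D_KL(Q||P) = 0.1927

KL divergence is not symmetric: D_KL(P||Q) ≠ D_KL(Q||P) in general.

D_KL(P||Q) = 0.2231 nats
D_KL(Q||P) = 0.1927 nats

No, they are not equal!

This asymmetry is why KL divergence is not a true distance metric.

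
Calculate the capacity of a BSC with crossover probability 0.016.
0.8816 bits

For a binary symmetric channel (BSC) with error probability p:
Capacity C = 1 - H(p) bits per symbol

where H(p) = -p log₂(p) - (1-p) log₂(1-p) is the binary entropy function.

H(0.016) = 0.1184 bits
C = 1 - 0.1184 = 0.8816 bits per symbol

This means we can reliably transmit up to 0.8816 bits of information per channel use.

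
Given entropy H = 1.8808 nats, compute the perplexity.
6.5587

Perplexity is e^H (or exp(H) for natural log).

H = 1.8808 nats
Perplexity = e^1.8808 = 6.5587

Interpretation: The model's uncertainty is equivalent to choosing uniformly among 6.6 options.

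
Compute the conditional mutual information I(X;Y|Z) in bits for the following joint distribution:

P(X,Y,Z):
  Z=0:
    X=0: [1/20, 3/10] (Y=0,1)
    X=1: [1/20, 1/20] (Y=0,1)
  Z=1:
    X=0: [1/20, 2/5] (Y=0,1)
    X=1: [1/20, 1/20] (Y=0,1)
0.0866 bits

Conditional mutual information: I(X;Y|Z) = H(X|Z) + H(Y|Z) - H(X,Y|Z)

H(Z) = 0.9928
H(X,Z) = 1.7129 → H(X|Z) = 0.7201
H(Y,Z) = 1.7129 → H(Y|Z) = 0.7201
H(X,Y,Z) = 2.3464 → H(X,Y|Z) = 1.3537

I(X;Y|Z) = 0.7201 + 0.7201 - 1.3537 = 0.0866 bits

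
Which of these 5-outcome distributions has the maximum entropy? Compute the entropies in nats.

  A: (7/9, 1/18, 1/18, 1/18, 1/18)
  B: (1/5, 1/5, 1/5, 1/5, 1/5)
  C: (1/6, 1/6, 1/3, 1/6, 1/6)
B

For a discrete distribution over n outcomes, entropy is maximized by the uniform distribution.

Computing entropies:
H(A) = 0.8378 nats
H(B) = 1.6094 nats
H(C) = 1.5607 nats

The uniform distribution (where all probabilities equal 1/5) achieves the maximum entropy of log_e(5) = 1.6094 nats.

Distribution B has the highest entropy.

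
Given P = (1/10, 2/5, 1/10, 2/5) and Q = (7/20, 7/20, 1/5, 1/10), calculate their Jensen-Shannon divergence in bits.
0.1360 bits

Jensen-Shannon divergence is:
JSD(P||Q) = 0.5 × D_KL(P||M) + 0.5 × D_KL(Q||M)
where M = 0.5 × (P + Q) is the mixture distribution.

M = 0.5 × (1/10, 2/5, 1/10, 2/5) + 0.5 × (7/20, 7/20, 1/5, 1/10) = (9/40, 3/8, 3/20, 1/4)

D_KL(P||M) = 0.1330 bits
D_KL(Q||M) = 0.1391 bits

JSD(P||Q) = 0.5 × 0.1330 + 0.5 × 0.1391 = 0.1360 bits

Unlike KL divergence, JSD is symmetric and bounded: 0 ≤ JSD ≤ log(2).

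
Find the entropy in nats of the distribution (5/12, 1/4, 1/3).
1.0776 nats

Shannon entropy is H(X) = -Σ p(x) log p(x).

For P = (5/12, 1/4, 1/3):
H = -5/12 × log_e(5/12) -1/4 × log_e(1/4) -1/3 × log_e(1/3)
H = 1.0776 nats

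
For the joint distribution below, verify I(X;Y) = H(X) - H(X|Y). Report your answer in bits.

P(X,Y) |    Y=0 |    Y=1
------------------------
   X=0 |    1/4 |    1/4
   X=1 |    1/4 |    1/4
I(X;Y) = 0.0000 bits

Mutual information has multiple equivalent forms:
- I(X;Y) = H(X) - H(X|Y)
- I(X;Y) = H(Y) - H(Y|X)
- I(X;Y) = H(X) + H(Y) - H(X,Y)

Computing all quantities:
H(X) = 1.0000, H(Y) = 1.0000, H(X,Y) = 2.0000
H(X|Y) = 1.0000, H(Y|X) = 1.0000

Verification:
H(X) - H(X|Y) = 1.0000 - 1.0000 = 0.0000
H(Y) - H(Y|X) = 1.0000 - 1.0000 = 0.0000
H(X) + H(Y) - H(X,Y) = 1.0000 + 1.0000 - 2.0000 = 0.0000

All forms give I(X;Y) = 0.0000 bits. ✓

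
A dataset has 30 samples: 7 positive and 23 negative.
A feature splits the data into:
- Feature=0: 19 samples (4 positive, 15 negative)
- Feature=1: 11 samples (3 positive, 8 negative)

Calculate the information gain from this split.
0.0036 bits

Information Gain = H(Y) - H(Y|Feature)

Before split:
P(positive) = 7/30 = 0.2333
H(Y) = 0.7838 bits

After split:
Feature=0: H = 0.7425 bits (weight = 19/30)
Feature=1: H = 0.8454 bits (weight = 11/30)
H(Y|Feature) = (19/30)×0.7425 + (11/30)×0.8454 = 0.7802 bits

Information Gain = 0.7838 - 0.7802 = 0.0036 bits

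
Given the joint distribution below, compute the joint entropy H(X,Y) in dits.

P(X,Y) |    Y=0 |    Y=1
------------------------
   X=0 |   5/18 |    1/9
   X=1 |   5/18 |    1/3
0.5741 dits

Joint entropy is H(X,Y) = -Σ_{x,y} p(x,y) log p(x,y).

Summing over all non-zero entries:
H(X,Y) = -[5/18·log_10(5/18) + 1/9·log_10(1/9) + 5/18·log_10(5/18) + 1/3·log_10(1/3)]
H(X,Y) = 0.5741 dits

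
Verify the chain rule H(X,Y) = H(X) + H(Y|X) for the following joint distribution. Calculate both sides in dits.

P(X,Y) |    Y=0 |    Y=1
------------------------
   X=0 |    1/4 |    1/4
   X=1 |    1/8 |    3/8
H(X,Y) = 0.5737, H(X) = 0.3010, H(Y|X) = 0.2726 (all in dits)

Chain rule: H(X,Y) = H(X) + H(Y|X)

Left side — joint entropy directly:
H(X,Y) = -Σ p(x,y) log p(x,y) = 0.5737 dits

Right side — compute H(Y|X) from the conditional distributions:
P(X) = (1/2, 1/2), so H(X) = 0.3010 dits
H(Y|X) = Σ_x P(X=x) · H(Y|X=x):
  P(Y|X=0) = (1/2, 1/2), H(Y|X=0) = 0.3010, weight P(X=0) = 1/2
  P(Y|X=1) = (1/4, 3/4), H(Y|X=1) = 0.2442, weight P(X=1) = 1/2
H(Y|X) = 0.2726 dits

H(X) + H(Y|X) = 0.3010 + 0.2726 = 0.5737 dits

Both sides equal 0.5737 dits. ✓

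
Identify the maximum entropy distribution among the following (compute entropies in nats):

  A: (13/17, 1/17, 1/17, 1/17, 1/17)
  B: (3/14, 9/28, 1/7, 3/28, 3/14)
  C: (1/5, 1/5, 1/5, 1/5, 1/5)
C

For a discrete distribution over n outcomes, entropy is maximized by the uniform distribution.

Computing entropies:
H(A) = 0.8718 nats
H(B) = 1.5423 nats
H(C) = 1.6094 nats

The uniform distribution (where all probabilities equal 1/5) achieves the maximum entropy of log_e(5) = 1.6094 nats.

Distribution C has the highest entropy.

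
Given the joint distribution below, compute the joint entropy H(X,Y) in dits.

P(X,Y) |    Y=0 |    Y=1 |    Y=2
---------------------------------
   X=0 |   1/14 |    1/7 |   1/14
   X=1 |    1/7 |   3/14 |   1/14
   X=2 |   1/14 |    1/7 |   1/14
0.9149 dits

Joint entropy is H(X,Y) = -Σ_{x,y} p(x,y) log p(x,y).

Summing over all non-zero entries:
H(X,Y) = -[1/14·log_10(1/14) + 1/7·log_10(1/7) + 1/14·log_10(1/14) + 1/7·log_10(1/7) + 3/14·log_10(3/14) + 1/14·log_10(1/14) + 1/14·log_10(1/14) + 1/7·log_10(1/7) + 1/14·log_10(1/14)]
H(X,Y) = 0.9149 dits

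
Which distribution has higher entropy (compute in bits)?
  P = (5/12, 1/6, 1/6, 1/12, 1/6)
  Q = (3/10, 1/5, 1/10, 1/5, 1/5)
Q

Computing entropies in bits:
H(P) = 2.1175
H(Q) = 2.2464

Distribution Q has higher entropy.

Intuition: The distribution closer to uniform (more spread out) has higher entropy.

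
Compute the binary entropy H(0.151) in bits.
0.6123 bits

The binary entropy function is:
H(p) = -p log(p) - (1-p) log(1-p)

H(0.151) = -0.151 × log_2(0.151) - 0.849 × log_2(0.849)
H(0.151) = 0.6123 bits

Note: Binary entropy is maximized at p=0.5 (H=1 bit) and minimized at p=0 or p=1 (H=0).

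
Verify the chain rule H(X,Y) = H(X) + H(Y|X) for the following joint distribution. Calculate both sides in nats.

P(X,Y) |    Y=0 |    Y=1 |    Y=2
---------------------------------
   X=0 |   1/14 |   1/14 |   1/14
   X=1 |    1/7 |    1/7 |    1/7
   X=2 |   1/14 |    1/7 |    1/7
H(X,Y) = 2.1440, H(X) = 1.0609, H(Y|X) = 1.0830 (all in nats)

Chain rule: H(X,Y) = H(X) + H(Y|X)

Left side — joint entropy directly:
H(X,Y) = -Σ p(x,y) log p(x,y) = 2.1440 nats

Right side — compute H(Y|X) from the conditional distributions:
P(X) = (3/14, 3/7, 5/14), so H(X) = 1.0609 nats
H(Y|X) = Σ_x P(X=x) · H(Y|X=x):
  P(Y|X=0) = (1/3, 1/3, 1/3), H(Y|X=0) = 1.0986, weight P(X=0) = 3/14
  P(Y|X=1) = (1/3, 1/3, 1/3), H(Y|X=1) = 1.0986, weight P(X=1) = 3/7
  P(Y|X=2) = (1/5, 2/5, 2/5), H(Y|X=2) = 1.0549, weight P(X=2) = 5/14
H(Y|X) = 1.0830 nats

H(X) + H(Y|X) = 1.0609 + 1.0830 = 2.1440 nats

Both sides equal 2.1440 nats. ✓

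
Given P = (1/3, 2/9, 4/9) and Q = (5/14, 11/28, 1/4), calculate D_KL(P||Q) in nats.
0.1061 nats

KL divergence: D_KL(P||Q) = Σ p(x) log(p(x)/q(x))

Computing term by term:
  x=0: 1/3 × log_e[(1/3)/(5/14)] = 1/3 × -0.0690 = -0.0230
  x=1: 2/9 × log_e[(2/9)/(11/28)] = 2/9 × -0.5698 = -0.1266
  x=2: 4/9 × log_e[(4/9)/(1/4)] = 4/9 × 0.5754 = 0.2557

D_KL(P||Q) = 0.1061 nats

Note: KL divergence is always non-negative and equals 0 iff P = Q.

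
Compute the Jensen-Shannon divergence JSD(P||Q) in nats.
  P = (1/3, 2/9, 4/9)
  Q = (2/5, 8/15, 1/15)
0.1127 nats

Jensen-Shannon divergence is:
JSD(P||Q) = 0.5 × D_KL(P||M) + 0.5 × D_KL(Q||M)
where M = 0.5 × (P + Q) is the mixture distribution.

M = 0.5 × (1/3, 2/9, 4/9) + 0.5 × (2/5, 8/15, 1/15) = (11/30, 0.377778, 0.255556)

D_KL(P||M) = 0.0963 nats
D_KL(Q||M) = 0.1291 nats

JSD(P||Q) = 0.5 × 0.0963 + 0.5 × 0.1291 = 0.1127 nats

Unlike KL divergence, JSD is symmetric and bounded: 0 ≤ JSD ≤ log(2).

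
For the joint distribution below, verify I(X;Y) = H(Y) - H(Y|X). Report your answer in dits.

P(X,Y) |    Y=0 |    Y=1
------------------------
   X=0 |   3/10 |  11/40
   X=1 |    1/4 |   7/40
I(X;Y) = 0.0010 dits

Mutual information has multiple equivalent forms:
- I(X;Y) = H(X) - H(X|Y)
- I(X;Y) = H(Y) - H(Y|X)
- I(X;Y) = H(X) + H(Y) - H(X,Y)

Computing all quantities:
H(X) = 0.2961, H(Y) = 0.2989, H(X,Y) = 0.5940
H(X|Y) = 0.2952, H(Y|X) = 0.2979

Verification:
H(X) - H(X|Y) = 0.2961 - 0.2952 = 0.0010
H(Y) - H(Y|X) = 0.2989 - 0.2979 = 0.0010
H(X) + H(Y) - H(X,Y) = 0.2961 + 0.2989 - 0.5940 = 0.0010

All forms give I(X;Y) = 0.0010 dits. ✓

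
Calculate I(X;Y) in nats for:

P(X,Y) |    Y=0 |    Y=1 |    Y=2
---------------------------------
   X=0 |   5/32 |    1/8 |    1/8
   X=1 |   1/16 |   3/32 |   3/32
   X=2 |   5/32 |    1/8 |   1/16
0.0209 nats

Mutual information: I(X;Y) = H(X) + H(Y) - H(X,Y)

Marginals:
P(X) = (13/32, 1/4, 11/32), H(X) = 1.0796 nats
P(Y) = (3/8, 11/32, 9/32), H(Y) = 1.0916 nats

Joint entropy: H(X,Y) = 2.1503 nats

I(X;Y) = 1.0796 + 1.0916 - 2.1503 = 0.0209 nats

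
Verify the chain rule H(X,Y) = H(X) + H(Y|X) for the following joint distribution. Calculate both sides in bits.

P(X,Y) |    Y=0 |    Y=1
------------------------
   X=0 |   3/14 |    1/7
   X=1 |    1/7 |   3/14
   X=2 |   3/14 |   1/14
H(X,Y) = 2.5027, H(X) = 1.5774, H(Y|X) = 0.9253 (all in bits)

Chain rule: H(X,Y) = H(X) + H(Y|X)

Left side — joint entropy directly:
H(X,Y) = -Σ p(x,y) log p(x,y) = 2.5027 bits

Right side — compute H(Y|X) from the conditional distributions:
P(X) = (5/14, 5/14, 2/7), so H(X) = 1.5774 bits
H(Y|X) = Σ_x P(X=x) · H(Y|X=x):
  P(Y|X=0) = (3/5, 2/5), H(Y|X=0) = 0.9710, weight P(X=0) = 5/14
  P(Y|X=1) = (2/5, 3/5), H(Y|X=1) = 0.9710, weight P(X=1) = 5/14
  P(Y|X=2) = (3/4, 1/4), H(Y|X=2) = 0.8113, weight P(X=2) = 2/7
H(Y|X) = 0.9253 bits

H(X) + H(Y|X) = 1.5774 + 0.9253 = 2.5027 bits

Both sides equal 2.5027 bits. ✓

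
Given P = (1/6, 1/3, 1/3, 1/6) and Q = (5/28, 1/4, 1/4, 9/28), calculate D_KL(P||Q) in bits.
0.1022 bits

KL divergence: D_KL(P||Q) = Σ p(x) log(p(x)/q(x))

Computing term by term:
  x=0: 1/6 × log_2[(1/6)/(5/28)] = 1/6 × -0.0995 = -0.0166
  x=1: 1/3 × log_2[(1/3)/(1/4)] = 1/3 × 0.4150 = 0.1383
  x=2: 1/3 × log_2[(1/3)/(1/4)] = 1/3 × 0.4150 = 0.1383
  x=3: 1/6 × log_2[(1/6)/(9/28)] = 1/6 × -0.9475 = -0.1579

D_KL(P||Q) = 0.1022 bits

Note: KL divergence is always non-negative and equals 0 iff P = Q.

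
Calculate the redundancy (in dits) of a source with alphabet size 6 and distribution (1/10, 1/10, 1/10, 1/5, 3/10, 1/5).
0.0417 dits

Redundancy measures how far a source is from maximum entropy:
R = H_max - H(X)

Maximum entropy for 6 symbols: H_max = log_10(6) = 0.7782 dits
Actual entropy: H(X) = 0.7365 dits
Redundancy: R = 0.7782 - 0.7365 = 0.0417 dits

This redundancy represents potential for compression: the source could be compressed by 0.0417 dits per symbol.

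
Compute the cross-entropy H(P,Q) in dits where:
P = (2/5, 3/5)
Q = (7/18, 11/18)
0.2924 dits

Cross-entropy: H(P,Q) = -Σ p(x) log q(x)

Alternatively: H(P,Q) = H(P) + D_KL(P||Q)
H(P) = 0.2923 dits
D_KL(P||Q) = 0.0001 dits

H(P,Q) = 0.2923 + 0.0001 = 0.2924 dits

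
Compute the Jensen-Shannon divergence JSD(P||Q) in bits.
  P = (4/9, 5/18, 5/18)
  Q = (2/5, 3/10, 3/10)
0.0015 bits

Jensen-Shannon divergence is:
JSD(P||Q) = 0.5 × D_KL(P||M) + 0.5 × D_KL(Q||M)
where M = 0.5 × (P + Q) is the mixture distribution.

M = 0.5 × (4/9, 5/18, 5/18) + 0.5 × (2/5, 3/10, 3/10) = (0.422222, 0.288889, 0.288889)

D_KL(P||M) = 0.0015 bits
D_KL(Q||M) = 0.0015 bits

JSD(P||Q) = 0.5 × 0.0015 + 0.5 × 0.0015 = 0.0015 bits

Unlike KL divergence, JSD is symmetric and bounded: 0 ≤ JSD ≤ log(2).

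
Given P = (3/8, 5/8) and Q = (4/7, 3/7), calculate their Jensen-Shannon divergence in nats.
0.0195 nats

Jensen-Shannon divergence is:
JSD(P||Q) = 0.5 × D_KL(P||M) + 0.5 × D_KL(Q||M)
where M = 0.5 × (P + Q) is the mixture distribution.

M = 0.5 × (3/8, 5/8) + 0.5 × (4/7, 3/7) = (0.473214, 0.526786)

D_KL(P||M) = 0.0196 nats
D_KL(Q||M) = 0.0193 nats

JSD(P||Q) = 0.5 × 0.0196 + 0.5 × 0.0193 = 0.0195 nats

Unlike KL divergence, JSD is symmetric and bounded: 0 ≤ JSD ≤ log(2).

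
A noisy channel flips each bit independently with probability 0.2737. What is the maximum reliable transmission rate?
0.1533 bits

For a binary symmetric channel (BSC) with error probability p:
Capacity C = 1 - H(p) bits per symbol

where H(p) = -p log₂(p) - (1-p) log₂(1-p) is the binary entropy function.

H(0.2737) = 0.8467 bits
C = 1 - 0.8467 = 0.1533 bits per symbol

This means we can reliably transmit up to 0.1533 bits of information per channel use.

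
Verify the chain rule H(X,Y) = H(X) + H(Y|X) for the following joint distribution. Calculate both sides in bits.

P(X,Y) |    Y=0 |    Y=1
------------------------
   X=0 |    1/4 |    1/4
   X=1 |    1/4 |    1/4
H(X,Y) = 2.0000, H(X) = 1.0000, H(Y|X) = 1.0000 (all in bits)

Chain rule: H(X,Y) = H(X) + H(Y|X)

Left side — joint entropy directly:
H(X,Y) = -Σ p(x,y) log p(x,y) = 2.0000 bits

Right side — compute H(Y|X) from the conditional distributions:
P(X) = (1/2, 1/2), so H(X) = 1.0000 bits
H(Y|X) = Σ_x P(X=x) · H(Y|X=x):
  P(Y|X=0) = (1/2, 1/2), H(Y|X=0) = 1.0000, weight P(X=0) = 1/2
  P(Y|X=1) = (1/2, 1/2), H(Y|X=1) = 1.0000, weight P(X=1) = 1/2
H(Y|X) = 1.0000 bits

H(X) + H(Y|X) = 1.0000 + 1.0000 = 2.0000 bits

Both sides equal 2.0000 bits. ✓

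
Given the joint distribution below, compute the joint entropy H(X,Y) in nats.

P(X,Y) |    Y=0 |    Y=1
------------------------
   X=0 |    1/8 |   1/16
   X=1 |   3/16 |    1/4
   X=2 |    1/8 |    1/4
1.7002 nats

Joint entropy is H(X,Y) = -Σ_{x,y} p(x,y) log p(x,y).

Summing over all non-zero entries:
H(X,Y) = -[1/8·log_e(1/8) + 1/16·log_e(1/16) + 3/16·log_e(3/16) + 1/4·log_e(1/4) + 1/8·log_e(1/8) + 1/4·log_e(1/4)]
H(X,Y) = 1.7002 nats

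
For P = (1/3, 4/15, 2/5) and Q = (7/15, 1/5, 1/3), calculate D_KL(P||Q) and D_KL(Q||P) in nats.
D_KL(P||Q) = 0.0375, D_KL(Q||P) = 0.0387

KL divergence is not symmetric: D_KL(P||Q) ≠ D_KL(Q||P) in general.

D_KL(P||Q) = 0.0375 nats
D_KL(Q||P) = 0.0387 nats

No, they are not equal!

This asymmetry is why KL divergence is not a true distance metric.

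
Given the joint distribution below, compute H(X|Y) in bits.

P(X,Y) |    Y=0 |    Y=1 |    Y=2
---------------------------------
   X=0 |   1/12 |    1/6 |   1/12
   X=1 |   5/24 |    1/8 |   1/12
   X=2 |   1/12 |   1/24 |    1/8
1.4609 bits

Using the chain rule: H(X|Y) = H(X,Y) - H(Y)

First, compute H(X,Y) = 3.0383 bits

Marginal P(Y) = (3/8, 1/3, 7/24)
H(Y) = 1.5774 bits

H(X|Y) = H(X,Y) - H(Y) = 3.0383 - 1.5774 = 1.4609 bits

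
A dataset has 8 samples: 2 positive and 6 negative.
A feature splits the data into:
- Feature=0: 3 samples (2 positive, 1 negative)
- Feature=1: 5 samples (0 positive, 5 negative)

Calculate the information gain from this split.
0.4669 bits

Information Gain = H(Y) - H(Y|Feature)

Before split:
P(positive) = 2/8 = 0.2500
H(Y) = 0.8113 bits

After split:
Feature=0: H = 0.9183 bits (weight = 3/8)
Feature=1: H = 0.0000 bits (weight = 5/8)
H(Y|Feature) = (3/8)×0.9183 + (5/8)×0.0000 = 0.3444 bits

Information Gain = 0.8113 - 0.3444 = 0.4669 bits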